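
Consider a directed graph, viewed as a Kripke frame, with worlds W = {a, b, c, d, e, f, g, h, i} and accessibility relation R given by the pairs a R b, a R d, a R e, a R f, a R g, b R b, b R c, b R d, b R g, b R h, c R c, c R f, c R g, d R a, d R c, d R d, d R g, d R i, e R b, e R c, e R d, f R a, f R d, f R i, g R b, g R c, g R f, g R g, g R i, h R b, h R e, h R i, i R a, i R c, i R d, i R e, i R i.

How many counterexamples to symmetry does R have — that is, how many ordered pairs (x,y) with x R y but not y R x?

20

Enumerating: (a,b), (a,e), (a,g), (b,c), (b,d), (c,f), (d,c), (d,g), (e,b), (e,c), (e,d), (f,d), … and 8 more.
Total: 20.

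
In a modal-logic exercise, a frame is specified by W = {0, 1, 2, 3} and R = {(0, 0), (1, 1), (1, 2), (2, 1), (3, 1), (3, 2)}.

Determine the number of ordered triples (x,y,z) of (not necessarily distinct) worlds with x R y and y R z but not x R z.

1

Enumerating: (2,1,2).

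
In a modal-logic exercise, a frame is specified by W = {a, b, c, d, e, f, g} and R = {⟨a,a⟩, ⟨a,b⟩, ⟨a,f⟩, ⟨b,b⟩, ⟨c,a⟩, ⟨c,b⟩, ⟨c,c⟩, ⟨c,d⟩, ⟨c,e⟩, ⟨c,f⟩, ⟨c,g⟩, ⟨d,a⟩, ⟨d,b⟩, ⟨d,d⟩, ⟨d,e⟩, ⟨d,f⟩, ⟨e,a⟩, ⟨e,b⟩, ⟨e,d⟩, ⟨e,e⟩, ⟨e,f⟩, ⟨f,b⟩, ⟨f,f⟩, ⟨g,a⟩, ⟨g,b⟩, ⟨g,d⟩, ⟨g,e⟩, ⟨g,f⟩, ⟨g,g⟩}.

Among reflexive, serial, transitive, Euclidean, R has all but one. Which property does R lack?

Euclidean

Reflexive: yes — every world is R-related to itself.
Serial: yes — every world has a successor (e.g. a R a).
Transitive: yes — every two-step R-path is closed by a direct edge.
Euclidean: no — a R b and a R f, but not b R f.
Only Euclidean fails.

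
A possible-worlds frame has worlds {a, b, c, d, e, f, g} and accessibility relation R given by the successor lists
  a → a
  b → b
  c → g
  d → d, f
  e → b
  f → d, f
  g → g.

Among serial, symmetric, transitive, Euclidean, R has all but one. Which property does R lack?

Serial: yes — every world has a successor (e.g. a R a).
Symmetric: no — c R g but not g R c.
Transitive: yes — every two-step R-path is closed by a direct edge.
Euclidean: yes — any two successors of a common world are R-related.
Only symmetric fails.

symmetric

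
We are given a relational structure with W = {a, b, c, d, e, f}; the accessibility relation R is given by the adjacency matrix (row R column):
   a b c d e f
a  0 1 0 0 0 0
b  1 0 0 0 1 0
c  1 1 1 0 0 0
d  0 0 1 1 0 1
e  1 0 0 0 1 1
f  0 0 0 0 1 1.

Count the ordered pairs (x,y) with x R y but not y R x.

Enumerating: (b,e), (c,a), (c,b), (d,c), (d,f), (e,a).

6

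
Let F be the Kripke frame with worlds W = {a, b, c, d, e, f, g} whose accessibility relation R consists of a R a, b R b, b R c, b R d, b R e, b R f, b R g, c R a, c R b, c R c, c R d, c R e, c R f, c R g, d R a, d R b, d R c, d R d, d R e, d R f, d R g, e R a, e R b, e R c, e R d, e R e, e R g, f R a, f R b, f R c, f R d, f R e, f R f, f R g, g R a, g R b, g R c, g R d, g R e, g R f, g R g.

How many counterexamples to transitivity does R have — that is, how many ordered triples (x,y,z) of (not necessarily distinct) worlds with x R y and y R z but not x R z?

9

Enumerating: (b,c,a), (b,d,a), (b,e,a), (b,f,a), (b,g,a), (e,b,f), (e,c,f), (e,d,f), (e,g,f).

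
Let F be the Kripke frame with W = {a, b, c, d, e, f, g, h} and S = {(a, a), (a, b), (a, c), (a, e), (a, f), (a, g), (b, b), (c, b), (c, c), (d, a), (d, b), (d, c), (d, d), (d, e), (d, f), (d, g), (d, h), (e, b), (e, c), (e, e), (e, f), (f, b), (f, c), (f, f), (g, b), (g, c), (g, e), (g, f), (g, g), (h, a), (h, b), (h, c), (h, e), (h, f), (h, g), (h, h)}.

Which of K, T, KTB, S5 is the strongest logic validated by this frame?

Reflexive (axiom T): yes — every world is S-related to itself.
Symmetric (axiom B): no — a S b but not b S a.
Euclidean (axiom 5): no — a S b and a S c, but not b S c.
So F validates K, T; KTB would additionally require S to be symmetric. The strongest is T.

T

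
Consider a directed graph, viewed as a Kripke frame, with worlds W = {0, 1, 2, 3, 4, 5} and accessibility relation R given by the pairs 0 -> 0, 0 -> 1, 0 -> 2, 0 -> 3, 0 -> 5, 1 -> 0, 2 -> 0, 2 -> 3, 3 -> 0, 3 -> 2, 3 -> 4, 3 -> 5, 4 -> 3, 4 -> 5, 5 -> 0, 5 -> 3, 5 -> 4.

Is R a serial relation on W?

Serial: yes — every world has a successor (e.g. 0 R 0).

Yes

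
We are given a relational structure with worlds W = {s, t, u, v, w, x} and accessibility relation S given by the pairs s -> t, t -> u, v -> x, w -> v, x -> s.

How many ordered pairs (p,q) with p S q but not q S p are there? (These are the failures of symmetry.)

Enumerating: (s,t), (t,u), (v,x), (w,v), (x,s).

5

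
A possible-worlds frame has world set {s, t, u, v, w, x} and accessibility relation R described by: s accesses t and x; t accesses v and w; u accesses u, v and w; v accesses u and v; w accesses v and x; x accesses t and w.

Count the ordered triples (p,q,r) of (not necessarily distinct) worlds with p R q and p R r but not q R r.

14

Enumerating: (s,t,t), (s,t,x), (s,x,x), (t,v,w), (t,w,w), (u,v,w), (u,w,u), (u,w,w), (w,v,x), (w,x,v), (w,x,x), (x,t,t), (x,w,t), (x,w,w).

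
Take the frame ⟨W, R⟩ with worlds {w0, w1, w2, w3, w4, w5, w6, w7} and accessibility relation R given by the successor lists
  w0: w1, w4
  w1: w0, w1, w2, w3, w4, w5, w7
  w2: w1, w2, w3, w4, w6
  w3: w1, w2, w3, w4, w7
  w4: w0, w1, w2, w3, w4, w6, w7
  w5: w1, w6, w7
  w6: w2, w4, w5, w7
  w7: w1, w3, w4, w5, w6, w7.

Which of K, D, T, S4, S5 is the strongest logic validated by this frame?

D

Serial (axiom D): yes — every world has a successor (e.g. w0 R w1).
Reflexive (axiom T): no — w0 is not related to itself.
Transitive (axiom 4): no — w0 R w1 and w1 R w2, but not w0 R w2.
Euclidean (axiom 5): no — w1 R w0 and w1 R w2, but not w0 R w2.
So F validates K, D; T would additionally require R to be reflexive. The strongest is D.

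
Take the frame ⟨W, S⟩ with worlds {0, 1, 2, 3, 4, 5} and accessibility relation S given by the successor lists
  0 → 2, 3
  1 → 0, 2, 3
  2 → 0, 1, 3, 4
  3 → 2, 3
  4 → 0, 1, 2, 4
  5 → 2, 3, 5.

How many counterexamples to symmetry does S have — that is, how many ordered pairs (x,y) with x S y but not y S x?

Enumerating: (0,3), (1,0), (1,3), (4,0), (4,1), (5,2), (5,3).

7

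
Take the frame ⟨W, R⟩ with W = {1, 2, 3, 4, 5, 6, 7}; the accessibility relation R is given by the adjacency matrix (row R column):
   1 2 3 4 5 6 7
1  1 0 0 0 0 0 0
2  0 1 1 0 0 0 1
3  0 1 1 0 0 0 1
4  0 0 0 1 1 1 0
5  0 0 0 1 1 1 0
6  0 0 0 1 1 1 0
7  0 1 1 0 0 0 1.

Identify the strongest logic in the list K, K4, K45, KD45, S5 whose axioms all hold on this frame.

Transitive (axiom 4): yes — every two-step R-path is closed by a direct edge.
Euclidean (axiom 5): yes — any two successors of a common world are R-related.
Serial (axiom D): yes — every world has a successor (e.g. 1 R 1).
Reflexive (axiom T): yes — every world is R-related to itself.
So F validates K, K4, K45, KD45, S5. The strongest is S5.

S5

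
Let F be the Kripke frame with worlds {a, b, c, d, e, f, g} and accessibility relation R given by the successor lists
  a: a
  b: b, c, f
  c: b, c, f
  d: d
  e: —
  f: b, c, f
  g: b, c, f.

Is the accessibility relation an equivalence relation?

No

Reflexive: no — e is not related to itself.
Symmetric: no — g R b but not b R g.
Transitive: yes — every two-step R-path is closed by a direct edge.
So R is not an equivalence relation.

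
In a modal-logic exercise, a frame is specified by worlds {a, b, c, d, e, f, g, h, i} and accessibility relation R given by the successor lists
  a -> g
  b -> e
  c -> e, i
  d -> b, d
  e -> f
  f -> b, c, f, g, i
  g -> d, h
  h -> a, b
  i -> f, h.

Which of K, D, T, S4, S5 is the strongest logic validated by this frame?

Serial (axiom D): yes — every world has a successor (e.g. a R g).
Reflexive (axiom T): no — a is not related to itself.
Transitive (axiom 4): no — a R g and g R d, but not a R d.
Euclidean (axiom 5): no — c R e and c R i, but not e R i.
So F validates K, D; T would additionally require R to be reflexive. The strongest is D.

D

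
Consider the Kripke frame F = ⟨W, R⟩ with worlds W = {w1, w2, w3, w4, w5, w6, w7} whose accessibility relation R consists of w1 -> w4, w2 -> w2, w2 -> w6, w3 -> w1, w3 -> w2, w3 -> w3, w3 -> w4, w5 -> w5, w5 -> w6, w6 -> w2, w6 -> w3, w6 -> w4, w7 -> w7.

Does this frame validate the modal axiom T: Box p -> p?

Axiom T corresponds to the accessibility relation being reflexive.
Reflexive: no — w1 is not related to itself.

No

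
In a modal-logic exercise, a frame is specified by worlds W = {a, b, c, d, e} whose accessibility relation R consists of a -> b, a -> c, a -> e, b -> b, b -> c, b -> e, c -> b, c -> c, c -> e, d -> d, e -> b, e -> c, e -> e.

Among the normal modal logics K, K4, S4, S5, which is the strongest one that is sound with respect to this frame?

K4

Transitive (axiom 4): yes — every two-step R-path is closed by a direct edge.
Reflexive (axiom T): no — a is not related to itself.
Euclidean (axiom 5): yes — any two successors of a common world are R-related.
So F validates K, K4; S4 would additionally require R to be reflexive. The strongest is K4.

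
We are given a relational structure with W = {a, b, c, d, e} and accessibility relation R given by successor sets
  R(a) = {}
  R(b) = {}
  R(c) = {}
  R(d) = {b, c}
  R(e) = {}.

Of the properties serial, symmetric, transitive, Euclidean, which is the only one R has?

transitive

Serial: no — a has no R-successor.
Symmetric: no — d R b but not b R d.
Transitive: yes — every two-step R-path is closed by a direct edge.
Euclidean: no — d R b and d R c, but not b R c.
Only transitive holds.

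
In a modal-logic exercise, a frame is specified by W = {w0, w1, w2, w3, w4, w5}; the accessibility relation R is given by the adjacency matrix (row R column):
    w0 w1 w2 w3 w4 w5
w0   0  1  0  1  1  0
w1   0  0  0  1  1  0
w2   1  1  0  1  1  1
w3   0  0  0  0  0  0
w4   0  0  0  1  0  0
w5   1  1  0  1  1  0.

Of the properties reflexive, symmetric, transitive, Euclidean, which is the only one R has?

Reflexive: no — w0 is not related to itself.
Symmetric: no — w0 R w1 but not w1 R w0.
Transitive: yes — every two-step R-path is closed by a direct edge.
Euclidean: no — w0 R w3 and w0 R w1, but not w3 R w1.
Only transitive holds.

transitive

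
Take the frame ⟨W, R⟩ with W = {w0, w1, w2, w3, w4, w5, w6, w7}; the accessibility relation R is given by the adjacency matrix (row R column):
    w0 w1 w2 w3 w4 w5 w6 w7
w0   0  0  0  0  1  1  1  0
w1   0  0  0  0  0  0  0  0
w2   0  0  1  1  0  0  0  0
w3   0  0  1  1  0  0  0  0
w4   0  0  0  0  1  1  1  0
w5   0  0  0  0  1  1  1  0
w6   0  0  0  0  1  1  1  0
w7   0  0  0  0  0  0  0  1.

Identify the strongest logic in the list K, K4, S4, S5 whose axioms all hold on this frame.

K4

Transitive (axiom 4): yes — every two-step R-path is closed by a direct edge.
Reflexive (axiom T): no — w0 is not related to itself.
Euclidean (axiom 5): yes — any two successors of a common world are R-related.
So F validates K, K4; S4 would additionally require R to be reflexive. The strongest is K4.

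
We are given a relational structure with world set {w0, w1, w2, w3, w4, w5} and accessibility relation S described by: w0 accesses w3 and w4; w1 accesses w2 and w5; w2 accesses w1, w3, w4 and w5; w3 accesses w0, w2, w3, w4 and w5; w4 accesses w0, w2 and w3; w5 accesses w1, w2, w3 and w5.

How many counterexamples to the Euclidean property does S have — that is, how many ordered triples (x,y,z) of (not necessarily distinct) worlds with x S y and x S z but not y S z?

Enumerating: (w0,w4,w4), (w1,w2,w2), (w2,w1,w1), (w2,w1,w3), (w2,w1,w4), (w2,w3,w1), (w2,w4,w1), (w2,w4,w4), (w2,w4,w5), (w2,w5,w4), (w3,w0,w0), (w3,w0,w2), … and 15 more.
Total: 27.

27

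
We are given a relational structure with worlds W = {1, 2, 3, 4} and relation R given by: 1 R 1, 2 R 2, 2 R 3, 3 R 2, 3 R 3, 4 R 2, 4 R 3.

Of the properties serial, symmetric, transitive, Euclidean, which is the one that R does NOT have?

symmetric

Serial: yes — every world has a successor (e.g. 1 R 1).
Symmetric: no — 4 R 2 but not 2 R 4.
Transitive: yes — every two-step R-path is closed by a direct edge.
Euclidean: yes — any two successors of a common world are R-related.
Only symmetric fails.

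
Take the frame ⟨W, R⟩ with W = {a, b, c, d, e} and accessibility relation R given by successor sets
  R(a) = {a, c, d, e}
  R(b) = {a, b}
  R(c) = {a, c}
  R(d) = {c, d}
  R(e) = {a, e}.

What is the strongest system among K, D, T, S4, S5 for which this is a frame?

Serial (axiom D): yes — every world has a successor (e.g. a R a).
Reflexive (axiom T): yes — every world is R-related to itself.
Transitive (axiom 4): no — b R a and a R c, but not b R c.
Euclidean (axiom 5): no — a R c and a R d, but not c R d.
So F validates K, D, T; S4 would additionally require R to be transitive. The strongest is T.

T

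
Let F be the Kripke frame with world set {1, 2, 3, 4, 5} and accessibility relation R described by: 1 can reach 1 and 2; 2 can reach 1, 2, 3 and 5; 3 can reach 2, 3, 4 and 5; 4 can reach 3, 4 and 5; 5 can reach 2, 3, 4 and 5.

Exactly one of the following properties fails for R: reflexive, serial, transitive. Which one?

Reflexive: yes — every world is R-related to itself.
Serial: yes — every world has a successor (e.g. 1 R 1).
Transitive: no — 1 R 2 and 2 R 3, but not 1 R 3.
Only transitive fails.

transitive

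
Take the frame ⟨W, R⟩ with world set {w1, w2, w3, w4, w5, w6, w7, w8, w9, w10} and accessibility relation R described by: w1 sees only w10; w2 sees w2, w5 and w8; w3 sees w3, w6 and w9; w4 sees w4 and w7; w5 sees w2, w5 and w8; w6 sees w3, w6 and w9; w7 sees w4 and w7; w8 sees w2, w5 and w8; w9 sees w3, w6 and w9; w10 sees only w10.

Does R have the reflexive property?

No

Reflexive: no — w1 is not related to itself.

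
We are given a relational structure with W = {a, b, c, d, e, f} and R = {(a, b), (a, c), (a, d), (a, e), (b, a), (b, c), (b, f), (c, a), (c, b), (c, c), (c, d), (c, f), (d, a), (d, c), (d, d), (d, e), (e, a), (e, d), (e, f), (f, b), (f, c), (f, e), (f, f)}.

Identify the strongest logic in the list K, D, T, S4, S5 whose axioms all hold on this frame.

Serial (axiom D): yes — every world has a successor (e.g. a R b).
Reflexive (axiom T): no — a is not related to itself.
Transitive (axiom 4): no — a R b and b R f, but not a R f.
Euclidean (axiom 5): no — a R b and a R d, but not b R d.
So F validates K, D; T would additionally require R to be reflexive. The strongest is D.

D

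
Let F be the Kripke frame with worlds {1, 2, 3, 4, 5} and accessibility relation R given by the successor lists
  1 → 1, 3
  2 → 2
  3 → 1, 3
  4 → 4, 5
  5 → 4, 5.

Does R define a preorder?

Reflexive: yes — every world is R-related to itself.
Transitive: yes — every two-step R-path is closed by a direct edge.
So R is a preorder.

Yes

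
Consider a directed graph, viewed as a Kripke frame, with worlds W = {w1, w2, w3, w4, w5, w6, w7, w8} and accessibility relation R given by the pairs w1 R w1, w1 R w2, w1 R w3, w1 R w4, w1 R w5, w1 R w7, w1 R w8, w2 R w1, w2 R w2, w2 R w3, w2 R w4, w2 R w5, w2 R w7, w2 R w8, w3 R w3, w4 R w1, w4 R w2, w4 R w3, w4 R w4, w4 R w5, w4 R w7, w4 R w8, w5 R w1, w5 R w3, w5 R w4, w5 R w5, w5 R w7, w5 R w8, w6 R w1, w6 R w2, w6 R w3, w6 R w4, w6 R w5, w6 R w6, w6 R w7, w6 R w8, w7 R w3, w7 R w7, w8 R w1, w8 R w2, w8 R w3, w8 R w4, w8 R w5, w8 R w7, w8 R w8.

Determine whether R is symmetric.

No

Symmetric: no — w1 R w3 but not w3 R w1.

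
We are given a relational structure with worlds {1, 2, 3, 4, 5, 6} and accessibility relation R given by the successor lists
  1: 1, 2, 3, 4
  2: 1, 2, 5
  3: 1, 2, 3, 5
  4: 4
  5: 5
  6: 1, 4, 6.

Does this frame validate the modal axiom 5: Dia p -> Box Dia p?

The schema 5 characterises exactly the Euclidean frames.
Euclidean: no — 1 R 2 and 1 R 3, but not 2 R 3.

No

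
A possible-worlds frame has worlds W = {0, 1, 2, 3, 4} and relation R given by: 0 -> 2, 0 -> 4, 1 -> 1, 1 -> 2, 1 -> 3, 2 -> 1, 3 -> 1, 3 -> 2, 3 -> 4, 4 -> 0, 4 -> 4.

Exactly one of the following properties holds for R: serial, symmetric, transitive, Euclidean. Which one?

Serial: yes — every world has a successor (e.g. 0 R 2).
Symmetric: no — 0 R 2 but not 2 R 0.
Transitive: no — 0 R 2 and 2 R 1, but not 0 R 1.
Euclidean: no — 0 R 2 and 0 R 4, but not 2 R 4.
Only serial holds.

serial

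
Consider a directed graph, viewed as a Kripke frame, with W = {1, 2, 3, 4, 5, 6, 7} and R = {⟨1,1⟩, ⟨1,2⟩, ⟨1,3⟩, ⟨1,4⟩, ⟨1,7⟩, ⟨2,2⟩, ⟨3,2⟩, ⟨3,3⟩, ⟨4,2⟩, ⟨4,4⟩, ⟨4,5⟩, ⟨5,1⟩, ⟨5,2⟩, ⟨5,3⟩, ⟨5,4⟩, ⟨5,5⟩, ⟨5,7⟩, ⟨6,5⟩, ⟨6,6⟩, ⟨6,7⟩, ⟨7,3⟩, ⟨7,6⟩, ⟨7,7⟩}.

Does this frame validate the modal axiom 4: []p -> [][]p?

No

Axiom 4 corresponds to the accessibility relation being transitive.
Transitive: no — 1 R 4 and 4 R 5, but not 1 R 5.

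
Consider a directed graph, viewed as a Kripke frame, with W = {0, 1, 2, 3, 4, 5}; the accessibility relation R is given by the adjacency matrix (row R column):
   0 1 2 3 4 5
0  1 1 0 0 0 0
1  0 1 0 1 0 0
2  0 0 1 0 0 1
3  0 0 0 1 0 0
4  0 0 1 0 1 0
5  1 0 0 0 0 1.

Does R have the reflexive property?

Reflexive: yes — every world is R-related to itself.

Yes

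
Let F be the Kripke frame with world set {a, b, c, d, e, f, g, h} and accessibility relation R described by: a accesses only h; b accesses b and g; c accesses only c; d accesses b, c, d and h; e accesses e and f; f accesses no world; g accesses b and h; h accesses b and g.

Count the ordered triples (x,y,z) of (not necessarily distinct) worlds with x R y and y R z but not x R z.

Enumerating: (a,h,b), (a,h,g), (b,g,h), (d,b,g), (d,h,g), (g,b,g), (g,h,g), (h,g,h).

8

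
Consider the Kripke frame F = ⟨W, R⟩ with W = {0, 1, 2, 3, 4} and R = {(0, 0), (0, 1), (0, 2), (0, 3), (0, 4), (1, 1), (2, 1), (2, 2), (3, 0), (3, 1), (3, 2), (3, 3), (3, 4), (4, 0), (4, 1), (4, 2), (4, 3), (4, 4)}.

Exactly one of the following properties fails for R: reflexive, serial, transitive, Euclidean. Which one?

Reflexive: yes — every world is R-related to itself.
Serial: yes — every world has a successor (e.g. 0 R 0).
Transitive: yes — every two-step R-path is closed by a direct edge.
Euclidean: no — 0 R 1 and 0 R 2, but not 1 R 2.
Only Euclidean fails.

Euclidean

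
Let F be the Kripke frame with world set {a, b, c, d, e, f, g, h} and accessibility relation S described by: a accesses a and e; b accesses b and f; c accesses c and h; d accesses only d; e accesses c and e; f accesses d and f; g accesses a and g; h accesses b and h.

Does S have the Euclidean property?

Euclidean: no — a S e and a S a, but not e S a.

No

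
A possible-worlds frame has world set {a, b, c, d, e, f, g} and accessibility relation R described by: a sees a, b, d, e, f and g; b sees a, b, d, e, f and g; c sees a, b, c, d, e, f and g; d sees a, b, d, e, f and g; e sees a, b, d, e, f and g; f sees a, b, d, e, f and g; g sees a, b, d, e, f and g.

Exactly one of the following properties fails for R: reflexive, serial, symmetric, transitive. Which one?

Reflexive: yes — every world is R-related to itself.
Serial: yes — every world has a successor (e.g. a R a).
Symmetric: no — c R a but not a R c.
Transitive: yes — every two-step R-path is closed by a direct edge.
Only symmetric fails.

symmetric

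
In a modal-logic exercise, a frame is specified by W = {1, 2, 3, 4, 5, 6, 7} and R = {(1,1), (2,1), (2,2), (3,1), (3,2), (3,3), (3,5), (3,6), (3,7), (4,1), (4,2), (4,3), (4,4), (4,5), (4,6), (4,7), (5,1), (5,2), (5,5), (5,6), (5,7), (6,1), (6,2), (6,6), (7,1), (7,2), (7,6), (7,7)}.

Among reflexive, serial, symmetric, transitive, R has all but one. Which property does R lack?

symmetric

Reflexive: yes — every world is R-related to itself.
Serial: yes — every world has a successor (e.g. 1 R 1).
Symmetric: no — 2 R 1 but not 1 R 2.
Transitive: yes — every two-step R-path is closed by a direct edge.
Only symmetric fails.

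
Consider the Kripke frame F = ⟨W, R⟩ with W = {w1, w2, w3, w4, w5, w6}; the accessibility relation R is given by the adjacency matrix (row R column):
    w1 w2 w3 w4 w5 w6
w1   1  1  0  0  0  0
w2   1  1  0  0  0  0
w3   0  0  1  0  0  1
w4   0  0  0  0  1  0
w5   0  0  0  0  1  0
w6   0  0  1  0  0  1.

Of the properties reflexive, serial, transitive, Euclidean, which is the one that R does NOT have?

Reflexive: no — w4 is not related to itself.
Serial: yes — every world has a successor (e.g. w1 R w1).
Transitive: yes — every two-step R-path is closed by a direct edge.
Euclidean: yes — any two successors of a common world are R-related.
Only reflexive fails.

reflexive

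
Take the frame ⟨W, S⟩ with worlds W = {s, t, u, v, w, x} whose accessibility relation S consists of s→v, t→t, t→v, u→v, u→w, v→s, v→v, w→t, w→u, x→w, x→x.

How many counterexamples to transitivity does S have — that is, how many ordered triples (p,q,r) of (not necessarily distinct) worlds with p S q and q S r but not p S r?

10

Enumerating: (s,v,s), (t,v,s), (u,v,s), (u,w,t), (u,w,u), (w,t,v), (w,u,v), (w,u,w), (x,w,t), (x,w,u).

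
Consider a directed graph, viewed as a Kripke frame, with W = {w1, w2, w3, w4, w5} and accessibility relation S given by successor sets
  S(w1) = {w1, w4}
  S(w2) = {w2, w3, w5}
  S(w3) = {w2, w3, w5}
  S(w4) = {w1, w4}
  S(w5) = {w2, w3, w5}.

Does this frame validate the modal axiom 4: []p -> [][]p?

Axiom 4 corresponds to the accessibility relation being transitive.
Transitive: yes — every two-step S-path is closed by a direct edge.

Yes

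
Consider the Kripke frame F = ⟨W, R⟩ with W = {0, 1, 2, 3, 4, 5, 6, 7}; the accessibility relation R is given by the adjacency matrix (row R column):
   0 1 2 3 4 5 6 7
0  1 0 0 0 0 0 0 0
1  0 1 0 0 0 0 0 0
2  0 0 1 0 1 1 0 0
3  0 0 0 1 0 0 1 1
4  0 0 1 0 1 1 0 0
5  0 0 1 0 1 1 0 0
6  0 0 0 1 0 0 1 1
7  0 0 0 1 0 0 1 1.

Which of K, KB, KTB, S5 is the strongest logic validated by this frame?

S5

Symmetric (axiom B): yes — every pair in R has its reverse in R.
Reflexive (axiom T): yes — every world is R-related to itself.
Euclidean (axiom 5): yes — any two successors of a common world are R-related.
So F validates K, KB, KTB, S5. The strongest is S5.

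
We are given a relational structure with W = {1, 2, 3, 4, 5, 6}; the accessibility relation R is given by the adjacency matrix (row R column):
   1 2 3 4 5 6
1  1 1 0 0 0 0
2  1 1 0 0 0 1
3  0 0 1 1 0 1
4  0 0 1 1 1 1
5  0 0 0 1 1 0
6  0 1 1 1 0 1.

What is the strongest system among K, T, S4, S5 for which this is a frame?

T

Reflexive (axiom T): yes — every world is R-related to itself.
Transitive (axiom 4): no — 1 R 2 and 2 R 6, but not 1 R 6.
Euclidean (axiom 5): no — 2 R 1 and 2 R 6, but not 1 R 6.
So F validates K, T; S4 would additionally require R to be transitive. The strongest is T.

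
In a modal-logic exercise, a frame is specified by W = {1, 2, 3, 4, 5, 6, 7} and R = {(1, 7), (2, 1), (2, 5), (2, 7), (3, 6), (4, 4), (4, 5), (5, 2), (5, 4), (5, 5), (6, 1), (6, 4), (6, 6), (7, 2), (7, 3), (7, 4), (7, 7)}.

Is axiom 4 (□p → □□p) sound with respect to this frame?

No

By correspondence theory, 4 is valid on a frame iff R is transitive.
Transitive: no — 1 R 7 and 7 R 2, but not 1 R 2.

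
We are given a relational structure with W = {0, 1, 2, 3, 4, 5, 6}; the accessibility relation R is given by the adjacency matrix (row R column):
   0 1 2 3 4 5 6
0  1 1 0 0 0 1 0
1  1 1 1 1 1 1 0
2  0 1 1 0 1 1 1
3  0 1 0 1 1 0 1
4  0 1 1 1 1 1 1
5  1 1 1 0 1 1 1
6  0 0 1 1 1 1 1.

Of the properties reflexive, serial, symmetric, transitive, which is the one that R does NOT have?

Reflexive: yes — every world is R-related to itself.
Serial: yes — every world has a successor (e.g. 0 R 0).
Symmetric: yes — every pair in R has its reverse in R.
Transitive: no — 0 R 1 and 1 R 2, but not 0 R 2.
Only transitive fails.

transitive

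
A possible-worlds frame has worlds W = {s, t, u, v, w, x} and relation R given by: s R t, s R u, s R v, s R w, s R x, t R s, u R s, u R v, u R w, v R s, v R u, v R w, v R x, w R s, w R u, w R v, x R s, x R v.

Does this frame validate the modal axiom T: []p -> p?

Axiom T corresponds to the accessibility relation being reflexive.
Reflexive: no — s is not related to itself.

No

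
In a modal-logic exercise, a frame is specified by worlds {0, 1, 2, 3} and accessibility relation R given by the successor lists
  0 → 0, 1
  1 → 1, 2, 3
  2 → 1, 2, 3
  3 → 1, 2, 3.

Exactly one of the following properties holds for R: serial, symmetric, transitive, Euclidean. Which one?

serial

Serial: yes — every world has a successor (e.g. 0 R 0).
Symmetric: no — 0 R 1 but not 1 R 0.
Transitive: no — 0 R 1 and 1 R 2, but not 0 R 2.
Euclidean: no — 0 R 1 and 0 R 0, but not 1 R 0.
Only serial holds.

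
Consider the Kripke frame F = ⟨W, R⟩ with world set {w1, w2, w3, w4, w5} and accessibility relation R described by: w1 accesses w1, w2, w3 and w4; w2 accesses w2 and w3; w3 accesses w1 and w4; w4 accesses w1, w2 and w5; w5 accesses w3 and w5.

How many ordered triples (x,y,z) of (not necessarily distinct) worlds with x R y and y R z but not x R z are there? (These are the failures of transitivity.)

Enumerating: (w1,w4,w5), (w2,w3,w1), (w2,w3,w4), (w3,w1,w2), (w3,w1,w3), (w3,w4,w2), (w3,w4,w5), (w4,w1,w3), (w4,w1,w4), (w4,w2,w3), (w4,w5,w3), (w5,w3,w1), (w5,w3,w4).

13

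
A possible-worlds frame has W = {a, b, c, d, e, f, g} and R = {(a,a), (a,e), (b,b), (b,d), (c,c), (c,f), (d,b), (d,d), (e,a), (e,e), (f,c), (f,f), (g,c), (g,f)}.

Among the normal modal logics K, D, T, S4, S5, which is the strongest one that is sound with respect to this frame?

D

Serial (axiom D): yes — every world has a successor (e.g. a R a).
Reflexive (axiom T): no — g is not related to itself.
Transitive (axiom 4): yes — every two-step R-path is closed by a direct edge.
Euclidean (axiom 5): yes — any two successors of a common world are R-related.
So F validates K, D; T would additionally require R to be reflexive. The strongest is D.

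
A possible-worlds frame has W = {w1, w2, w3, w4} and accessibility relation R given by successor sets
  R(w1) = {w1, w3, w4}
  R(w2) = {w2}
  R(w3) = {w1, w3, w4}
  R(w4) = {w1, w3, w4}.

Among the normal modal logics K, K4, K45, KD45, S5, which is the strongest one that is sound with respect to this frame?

S5

Transitive (axiom 4): yes — every two-step R-path is closed by a direct edge.
Euclidean (axiom 5): yes — any two successors of a common world are R-related.
Serial (axiom D): yes — every world has a successor (e.g. w1 R w1).
Reflexive (axiom T): yes — every world is R-related to itself.
So F validates K, K4, K45, KD45, S5. The strongest is S5.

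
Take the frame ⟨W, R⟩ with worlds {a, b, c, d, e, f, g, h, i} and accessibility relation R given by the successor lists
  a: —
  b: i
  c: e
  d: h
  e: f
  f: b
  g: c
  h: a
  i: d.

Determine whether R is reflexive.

No

Reflexive: no — a is not related to itself.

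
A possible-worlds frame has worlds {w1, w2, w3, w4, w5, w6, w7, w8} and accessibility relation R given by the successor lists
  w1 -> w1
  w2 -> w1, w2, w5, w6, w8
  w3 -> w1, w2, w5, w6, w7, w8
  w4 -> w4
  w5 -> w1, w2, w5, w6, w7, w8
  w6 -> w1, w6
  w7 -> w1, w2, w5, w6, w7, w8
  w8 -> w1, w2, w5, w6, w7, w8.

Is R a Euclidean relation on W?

Euclidean: no — w2 R w1 and w2 R w5, but not w1 R w5.

No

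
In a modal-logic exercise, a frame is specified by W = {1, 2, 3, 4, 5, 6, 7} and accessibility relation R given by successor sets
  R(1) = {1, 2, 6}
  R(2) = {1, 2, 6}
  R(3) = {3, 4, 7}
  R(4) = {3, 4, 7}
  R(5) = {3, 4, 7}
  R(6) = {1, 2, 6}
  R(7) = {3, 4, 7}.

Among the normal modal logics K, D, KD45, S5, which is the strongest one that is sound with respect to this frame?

KD45

Serial (axiom D): yes — every world has a successor (e.g. 1 R 1).
Euclidean (axiom 5): yes — any two successors of a common world are R-related.
Transitive (axiom 4): yes — every two-step R-path is closed by a direct edge.
Reflexive (axiom T): no — 5 is not related to itself.
So F validates K, D, KD45; S5 would additionally require R to be reflexive. The strongest is KD45.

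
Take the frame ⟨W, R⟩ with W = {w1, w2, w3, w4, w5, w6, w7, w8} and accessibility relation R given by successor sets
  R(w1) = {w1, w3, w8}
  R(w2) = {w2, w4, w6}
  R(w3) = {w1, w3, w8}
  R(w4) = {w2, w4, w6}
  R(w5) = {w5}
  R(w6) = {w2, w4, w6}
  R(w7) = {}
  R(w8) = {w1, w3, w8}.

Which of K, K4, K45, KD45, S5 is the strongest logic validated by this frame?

K45

Transitive (axiom 4): yes — every two-step R-path is closed by a direct edge.
Euclidean (axiom 5): yes — any two successors of a common world are R-related.
Serial (axiom D): no — w7 has no R-successor.
Reflexive (axiom T): no — w7 is not related to itself.
So F validates K, K4, K45; KD45 would additionally require R to be serial. The strongest is K45.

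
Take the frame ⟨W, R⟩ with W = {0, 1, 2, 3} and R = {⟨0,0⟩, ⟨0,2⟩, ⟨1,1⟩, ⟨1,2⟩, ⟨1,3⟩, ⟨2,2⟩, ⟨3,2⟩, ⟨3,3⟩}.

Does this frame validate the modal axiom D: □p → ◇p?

Yes

Axiom D corresponds to the accessibility relation being serial.
Serial: yes — every world has a successor (e.g. 0 R 0).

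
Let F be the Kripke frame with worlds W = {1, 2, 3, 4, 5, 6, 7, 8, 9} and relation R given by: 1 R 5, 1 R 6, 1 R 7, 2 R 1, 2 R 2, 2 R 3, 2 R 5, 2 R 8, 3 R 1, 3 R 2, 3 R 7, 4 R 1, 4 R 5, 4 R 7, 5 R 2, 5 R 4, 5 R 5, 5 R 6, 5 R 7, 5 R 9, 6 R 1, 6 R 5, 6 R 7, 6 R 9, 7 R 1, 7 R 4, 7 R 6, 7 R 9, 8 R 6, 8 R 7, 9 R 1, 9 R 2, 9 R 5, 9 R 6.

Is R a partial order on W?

Reflexive: no — 1 is not related to itself.
Transitive: no — 1 R 5 and 5 R 2, but not 1 R 2.
Antisymmetric: no — 1 R 6 and 6 R 1 with 1 ≠ 6.
So R is not a partial order.

No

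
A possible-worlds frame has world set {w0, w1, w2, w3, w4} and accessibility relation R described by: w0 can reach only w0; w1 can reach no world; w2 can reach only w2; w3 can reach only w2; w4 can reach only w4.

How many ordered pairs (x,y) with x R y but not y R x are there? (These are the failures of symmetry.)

Enumerating: (w3,w2).

1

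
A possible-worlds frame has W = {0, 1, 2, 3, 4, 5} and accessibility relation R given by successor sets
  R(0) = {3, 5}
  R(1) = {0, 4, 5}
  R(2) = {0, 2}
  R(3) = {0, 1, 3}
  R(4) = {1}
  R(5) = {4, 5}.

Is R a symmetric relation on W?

Symmetric: no — 0 R 5 but not 5 R 0.

No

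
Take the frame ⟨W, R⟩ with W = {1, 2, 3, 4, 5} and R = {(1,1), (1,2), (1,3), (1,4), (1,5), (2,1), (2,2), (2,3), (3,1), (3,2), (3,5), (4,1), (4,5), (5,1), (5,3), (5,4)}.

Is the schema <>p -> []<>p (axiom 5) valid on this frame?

By correspondence theory, 5 is valid on a frame iff R is Euclidean.
Euclidean: no — 1 R 2 and 1 R 4, but not 2 R 4.

No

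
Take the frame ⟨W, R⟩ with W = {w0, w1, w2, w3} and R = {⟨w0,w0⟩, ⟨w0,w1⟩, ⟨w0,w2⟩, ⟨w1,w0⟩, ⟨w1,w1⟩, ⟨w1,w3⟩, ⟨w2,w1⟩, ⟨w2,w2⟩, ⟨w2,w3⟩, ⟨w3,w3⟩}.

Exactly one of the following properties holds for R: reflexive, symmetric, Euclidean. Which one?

Reflexive: yes — every world is R-related to itself.
Symmetric: no — w0 R w2 but not w2 R w0.
Euclidean: no — w0 R w1 and w0 R w2, but not w1 R w2.
Only reflexive holds.

reflexive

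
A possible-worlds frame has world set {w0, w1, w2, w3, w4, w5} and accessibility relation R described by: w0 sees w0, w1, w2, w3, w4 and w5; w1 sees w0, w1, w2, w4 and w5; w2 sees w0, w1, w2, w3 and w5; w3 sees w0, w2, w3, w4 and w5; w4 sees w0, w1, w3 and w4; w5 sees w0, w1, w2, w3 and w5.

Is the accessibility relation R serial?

Yes

Serial: yes — every world has a successor (e.g. w0 R w0).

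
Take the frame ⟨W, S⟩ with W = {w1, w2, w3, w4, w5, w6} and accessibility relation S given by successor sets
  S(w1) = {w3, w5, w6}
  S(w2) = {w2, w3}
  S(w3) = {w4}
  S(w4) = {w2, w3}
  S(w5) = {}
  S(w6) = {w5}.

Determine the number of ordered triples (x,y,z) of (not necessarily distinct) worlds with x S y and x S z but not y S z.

Enumerating: (w1,w3,w3), (w1,w3,w5), (w1,w3,w6), (w1,w5,w3), (w1,w5,w5), (w1,w5,w6), (w1,w6,w3), (w1,w6,w6), (w2,w3,w2), (w2,w3,w3), (w3,w4,w4), (w4,w3,w2), (w4,w3,w3), (w6,w5,w5).

14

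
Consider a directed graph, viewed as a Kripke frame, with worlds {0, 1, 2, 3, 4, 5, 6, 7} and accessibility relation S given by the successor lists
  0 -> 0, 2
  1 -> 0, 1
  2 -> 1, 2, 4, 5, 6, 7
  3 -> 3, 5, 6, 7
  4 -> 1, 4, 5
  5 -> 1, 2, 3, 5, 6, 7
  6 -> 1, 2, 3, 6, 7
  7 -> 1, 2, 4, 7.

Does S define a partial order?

No

Reflexive: yes — every world is S-related to itself.
Transitive: no — 0 S 2 and 2 S 1, but not 0 S 1.
Antisymmetric: no — 2 S 5 and 5 S 2 with 2 ≠ 5.
So S is not a partial order.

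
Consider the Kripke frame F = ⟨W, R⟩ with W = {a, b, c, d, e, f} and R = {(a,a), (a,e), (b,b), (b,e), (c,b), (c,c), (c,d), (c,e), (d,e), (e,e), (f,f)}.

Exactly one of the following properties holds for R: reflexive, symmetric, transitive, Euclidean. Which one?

transitive

Reflexive: no — d is not related to itself.
Symmetric: no — a R e but not e R a.
Transitive: yes — every two-step R-path is closed by a direct edge.
Euclidean: no — c R b and c R d, but not b R d.
Only transitive holds.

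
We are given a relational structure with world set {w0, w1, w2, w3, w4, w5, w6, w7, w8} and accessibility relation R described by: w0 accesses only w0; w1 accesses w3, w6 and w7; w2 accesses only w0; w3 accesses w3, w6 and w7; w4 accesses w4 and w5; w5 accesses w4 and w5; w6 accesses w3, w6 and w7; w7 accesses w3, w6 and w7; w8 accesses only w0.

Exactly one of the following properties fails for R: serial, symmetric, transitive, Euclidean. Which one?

symmetric

Serial: yes — every world has a successor (e.g. w0 R w0).
Symmetric: no — w1 R w3 but not w3 R w1.
Transitive: yes — every two-step R-path is closed by a direct edge.
Euclidean: yes — any two successors of a common world are R-related.
Only symmetric fails.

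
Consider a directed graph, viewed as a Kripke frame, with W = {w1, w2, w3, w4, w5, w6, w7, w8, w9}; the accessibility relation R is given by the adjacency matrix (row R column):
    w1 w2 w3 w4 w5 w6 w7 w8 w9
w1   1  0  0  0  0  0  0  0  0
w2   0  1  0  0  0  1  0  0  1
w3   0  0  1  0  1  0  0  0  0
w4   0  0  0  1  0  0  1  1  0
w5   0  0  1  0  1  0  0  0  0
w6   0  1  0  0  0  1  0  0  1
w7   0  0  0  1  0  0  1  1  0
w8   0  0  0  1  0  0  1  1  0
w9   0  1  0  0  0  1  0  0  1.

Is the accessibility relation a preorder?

Yes

Reflexive: yes — every world is R-related to itself.
Transitive: yes — every two-step R-path is closed by a direct edge.
So R is a preorder.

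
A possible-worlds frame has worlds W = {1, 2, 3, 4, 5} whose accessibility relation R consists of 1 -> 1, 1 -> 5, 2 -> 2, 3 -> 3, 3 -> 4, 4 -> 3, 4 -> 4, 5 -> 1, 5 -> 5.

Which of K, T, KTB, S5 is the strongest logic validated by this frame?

Reflexive (axiom T): yes — every world is R-related to itself.
Symmetric (axiom B): yes — every pair in R has its reverse in R.
Euclidean (axiom 5): yes — any two successors of a common world are R-related.
So F validates K, T, KTB, S5. The strongest is S5.

S5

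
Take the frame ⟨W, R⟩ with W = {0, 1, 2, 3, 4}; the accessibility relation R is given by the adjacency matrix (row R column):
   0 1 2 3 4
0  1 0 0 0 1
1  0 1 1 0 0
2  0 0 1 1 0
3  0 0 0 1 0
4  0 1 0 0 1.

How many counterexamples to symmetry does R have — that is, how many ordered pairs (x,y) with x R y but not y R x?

4

Enumerating: (0,4), (1,2), (2,3), (4,1).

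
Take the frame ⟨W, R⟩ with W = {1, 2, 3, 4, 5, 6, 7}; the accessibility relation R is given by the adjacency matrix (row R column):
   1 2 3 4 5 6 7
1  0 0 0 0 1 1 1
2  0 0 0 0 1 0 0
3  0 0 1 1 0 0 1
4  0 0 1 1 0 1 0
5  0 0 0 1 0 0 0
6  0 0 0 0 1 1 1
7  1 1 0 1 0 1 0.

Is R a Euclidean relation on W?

No

Euclidean: no — 1 R 5 and 1 R 6, but not 5 R 6.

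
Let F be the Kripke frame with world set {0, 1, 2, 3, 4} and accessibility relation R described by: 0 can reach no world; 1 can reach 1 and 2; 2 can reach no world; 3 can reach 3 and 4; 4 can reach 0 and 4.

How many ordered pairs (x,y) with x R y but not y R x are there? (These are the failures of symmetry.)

3

Enumerating: (1,2), (3,4), (4,0).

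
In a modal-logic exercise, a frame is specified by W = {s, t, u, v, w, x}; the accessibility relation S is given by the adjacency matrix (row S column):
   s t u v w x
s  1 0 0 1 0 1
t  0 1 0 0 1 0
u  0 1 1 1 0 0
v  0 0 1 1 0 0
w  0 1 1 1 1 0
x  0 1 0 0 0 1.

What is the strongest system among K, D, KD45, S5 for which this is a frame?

D

Serial (axiom D): yes — every world has a successor (e.g. s S s).
Euclidean (axiom 5): no — s S v and s S x, but not v S x.
Transitive (axiom 4): no — s S v and v S u, but not s S u.
Reflexive (axiom T): yes — every world is S-related to itself.
So F validates K, D; KD45 would additionally require S to be Euclidean and transitive. The strongest is D.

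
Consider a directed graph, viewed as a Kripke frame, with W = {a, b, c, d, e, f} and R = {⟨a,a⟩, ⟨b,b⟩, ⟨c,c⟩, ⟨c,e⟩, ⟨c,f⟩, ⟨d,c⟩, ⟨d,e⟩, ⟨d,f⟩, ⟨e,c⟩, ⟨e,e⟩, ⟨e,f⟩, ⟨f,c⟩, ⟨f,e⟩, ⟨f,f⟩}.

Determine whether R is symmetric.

Symmetric: no — d R c but not c R d.

No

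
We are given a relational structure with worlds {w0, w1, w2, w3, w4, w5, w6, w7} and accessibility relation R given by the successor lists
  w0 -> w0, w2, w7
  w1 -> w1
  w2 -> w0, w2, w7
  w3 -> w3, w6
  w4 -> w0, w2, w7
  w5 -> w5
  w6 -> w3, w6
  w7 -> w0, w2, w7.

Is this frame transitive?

Transitive: yes — every two-step R-path is closed by a direct edge.

Yes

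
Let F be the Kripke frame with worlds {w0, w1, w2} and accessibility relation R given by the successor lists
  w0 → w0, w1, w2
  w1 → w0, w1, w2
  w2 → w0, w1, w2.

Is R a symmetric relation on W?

Yes

Symmetric: yes — every pair in R has its reverse in R.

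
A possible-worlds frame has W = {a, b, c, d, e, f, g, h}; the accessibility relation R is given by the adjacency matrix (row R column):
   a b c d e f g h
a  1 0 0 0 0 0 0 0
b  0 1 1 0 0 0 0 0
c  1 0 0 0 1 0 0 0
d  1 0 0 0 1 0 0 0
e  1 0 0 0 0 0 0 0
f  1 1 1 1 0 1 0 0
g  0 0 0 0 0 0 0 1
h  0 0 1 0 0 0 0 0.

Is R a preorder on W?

No

Reflexive: no — c is not related to itself.
Transitive: no — b R c and c R a, but not b R a.
So R is not a preorder.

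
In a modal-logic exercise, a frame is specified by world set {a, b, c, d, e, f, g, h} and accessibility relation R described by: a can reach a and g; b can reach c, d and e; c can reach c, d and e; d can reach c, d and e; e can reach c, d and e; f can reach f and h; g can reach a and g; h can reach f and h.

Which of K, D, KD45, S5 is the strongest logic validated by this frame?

Serial (axiom D): yes — every world has a successor (e.g. a R a).
Euclidean (axiom 5): yes — any two successors of a common world are R-related.
Transitive (axiom 4): yes — every two-step R-path is closed by a direct edge.
Reflexive (axiom T): no — b is not related to itself.
So F validates K, D, KD45; S5 would additionally require R to be reflexive. The strongest is KD45.

KD45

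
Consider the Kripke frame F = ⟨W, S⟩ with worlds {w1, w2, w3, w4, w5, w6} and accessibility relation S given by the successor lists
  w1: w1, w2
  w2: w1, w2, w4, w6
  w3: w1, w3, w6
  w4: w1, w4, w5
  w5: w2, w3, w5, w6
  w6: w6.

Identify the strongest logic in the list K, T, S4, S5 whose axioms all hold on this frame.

Reflexive (axiom T): yes — every world is S-related to itself.
Transitive (axiom 4): no — w1 S w2 and w2 S w4, but not w1 S w4.
Euclidean (axiom 5): no — w2 S w1 and w2 S w4, but not w1 S w4.
So F validates K, T; S4 would additionally require S to be transitive. The strongest is T.

T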